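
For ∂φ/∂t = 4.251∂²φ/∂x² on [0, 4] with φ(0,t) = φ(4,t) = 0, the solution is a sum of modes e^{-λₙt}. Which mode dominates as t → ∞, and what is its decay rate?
Eigenvalues: λₙ = 4.251n²π²/4².
First three modes:
  n=1: λ₁ = 4.251π²/4² ≈ 2.622
  n=2: λ₂ = 17.004π²/4² ≈ 10.489 (4× faster decay)
  n=3: λ₃ = 38.259π²/4² ≈ 23.6 (9× faster decay)
As t → ∞, higher modes decay exponentially faster. The n=1 mode dominates: φ ~ c₁ sin(πx/4) e^{-λ₁t}.
Decay rate: λ₁ = 4.251π²/4² ≈ 2.622.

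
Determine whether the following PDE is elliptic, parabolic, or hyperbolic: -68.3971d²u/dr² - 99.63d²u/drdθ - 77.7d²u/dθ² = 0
Coefficients: A = -68.3971, B = -99.63, C = -77.7. B² - 4AC = -11331.68178, which is negative, so the equation is elliptic.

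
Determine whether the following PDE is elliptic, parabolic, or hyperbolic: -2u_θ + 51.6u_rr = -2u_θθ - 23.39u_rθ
Rewriting in standard form: 51.6u_rr + 23.39u_rθ + 2u_θθ - 2u_θ = 0. Coefficients: A = 51.6, B = 23.39, C = 2. B² - 4AC = 134.2921, which is positive, so the equation is hyperbolic.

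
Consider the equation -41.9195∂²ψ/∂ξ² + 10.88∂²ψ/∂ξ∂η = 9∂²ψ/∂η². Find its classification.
Rewriting in standard form: -41.9195∂²ψ/∂ξ² + 10.88∂²ψ/∂ξ∂η - 9∂²ψ/∂η² = 0. Elliptic. (A = -41.9195, B = 10.88, C = -9 gives B² - 4AC = -1390.7276.)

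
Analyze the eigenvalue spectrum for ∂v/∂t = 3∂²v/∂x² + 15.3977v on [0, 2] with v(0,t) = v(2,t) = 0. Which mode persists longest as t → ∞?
Eigenvalues: λₙ = 3n²π²/2² - 15.3977.
First three modes:
  n=1: λ₁ = 3π²/2² - 15.3977 ≈ -7.995
  n=2: λ₂ = 12π²/2² - 15.3977 ≈ 14.211
  n=3: λ₃ = 27π²/2² - 15.3977 ≈ 51.222
Since 3π²/2² ≈ 7.402 < 15.3977, λ₁ < 0.
The n=1 mode grows fastest (−λₙ is largest for n=1) → dominates.
Asymptotic: v ~ c₁ sin(πx/2) e^{7.995t} (exponential growth at rate −λ₁ ≈ 7.995).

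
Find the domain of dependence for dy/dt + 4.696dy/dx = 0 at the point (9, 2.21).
A single point: x = -1.37816. The characteristic through (9, 2.21) is x - 4.696t = const, so x = 9 - 4.696·2.21 = -1.37816.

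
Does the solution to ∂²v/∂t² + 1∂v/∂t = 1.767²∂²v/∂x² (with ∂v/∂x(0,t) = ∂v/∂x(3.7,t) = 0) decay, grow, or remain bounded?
v → constant (steady state). Damping (γ=1) dissipates the nonconstant modes; with Neumann BCs the spatial average obeys M''+γM'=0 and tends to a finite limit.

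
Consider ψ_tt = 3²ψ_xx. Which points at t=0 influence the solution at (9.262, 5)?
Domain of dependence: [-5.738, 24.262]. Signals travel at speed 3, so data within |x - 9.262| ≤ 3·5 = 15 can reach the point.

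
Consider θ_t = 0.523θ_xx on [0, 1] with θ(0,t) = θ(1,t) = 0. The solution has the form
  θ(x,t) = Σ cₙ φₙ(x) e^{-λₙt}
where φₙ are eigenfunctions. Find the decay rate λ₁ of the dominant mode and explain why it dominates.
Eigenvalues: λₙ = 0.523n²π².
First three modes:
  n=1: λ₁ = 0.523π² ≈ 5.162
  n=2: λ₂ = 2.092π² ≈ 20.647 (4× faster decay)
  n=3: λ₃ = 4.707π² ≈ 46.456 (9× faster decay)
As t → ∞, higher modes decay exponentially faster. The n=1 mode dominates: θ ~ c₁ sin(πx) e^{-λ₁t}.
Decay rate: λ₁ = 0.523π² ≈ 5.162.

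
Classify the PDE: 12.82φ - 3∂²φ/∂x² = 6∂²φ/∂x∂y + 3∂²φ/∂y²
Rewriting in standard form: -3∂²φ/∂x² - 6∂²φ/∂x∂y - 3∂²φ/∂y² + 12.82φ = 0. A = -3, B = -6, C = -3. Discriminant B² - 4AC = 0. Since 0 = 0, parabolic.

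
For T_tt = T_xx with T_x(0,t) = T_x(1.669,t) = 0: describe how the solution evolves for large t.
T oscillates about a mean that drifts linearly in t (generically unbounded; no decay). There is no damping, so the nonconstant modes persist as standing waves (energy conserved, no decay). But with Neumann conditions at both ends the constant mode has eigenvalue 0: the spatial mean M(t) of T satisfies M'' = 0, so M(t) = M(0) + M'(0)·t. Unless the initial velocity has zero mean (∫T_t(x,0)dx = 0), the solution grows linearly in t (unbounded, though not exponentially); if it does have zero mean, the solution stays bounded and simply oscillates.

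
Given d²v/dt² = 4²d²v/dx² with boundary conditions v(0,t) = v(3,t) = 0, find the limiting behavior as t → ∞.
v oscillates (no decay). Energy is conserved; the solution oscillates indefinitely as standing waves.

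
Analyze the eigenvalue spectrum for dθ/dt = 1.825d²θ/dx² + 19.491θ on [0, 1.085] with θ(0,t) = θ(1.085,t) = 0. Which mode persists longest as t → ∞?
Eigenvalues: λₙ = 1.825n²π²/1.085² - 19.491.
First three modes:
  n=1: λ₁ = 1.825π²/1.085² - 19.491 ≈ -4.191
  n=2: λ₂ = 7.3π²/1.085² - 19.491 ≈ 41.711
  n=3: λ₃ = 16.425π²/1.085² - 19.491 ≈ 118.213
Since 1.825π²/1.085² ≈ 15.3 < 19.491, λ₁ < 0.
The n=1 mode grows fastest (−λₙ is largest for n=1) → dominates.
Asymptotic: θ ~ c₁ sin(πx/1.085) e^{4.191t} (exponential growth at rate −λ₁ ≈ 4.191).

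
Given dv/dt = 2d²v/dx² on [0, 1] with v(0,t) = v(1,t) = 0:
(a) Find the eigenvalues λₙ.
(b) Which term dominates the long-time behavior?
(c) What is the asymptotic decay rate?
Eigenvalues: λₙ = 2n²π².
First three modes:
  n=1: λ₁ = 2π² ≈ 19.739
  n=2: λ₂ = 8π² ≈ 78.957 (4× faster decay)
  n=3: λ₃ = 18π² ≈ 177.653 (9× faster decay)
As t → ∞, higher modes decay exponentially faster. The n=1 mode dominates: v ~ c₁ sin(πx) e^{-λ₁t}.
Decay rate: λ₁ = 2π² ≈ 19.739.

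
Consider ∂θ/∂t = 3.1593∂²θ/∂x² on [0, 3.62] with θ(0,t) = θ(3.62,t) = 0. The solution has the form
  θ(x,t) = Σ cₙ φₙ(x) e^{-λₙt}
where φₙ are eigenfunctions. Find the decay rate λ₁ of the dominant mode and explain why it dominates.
Eigenvalues: λₙ = 3.1593n²π²/3.62².
First three modes:
  n=1: λ₁ = 3.1593π²/3.62² ≈ 2.379
  n=2: λ₂ = 12.6372π²/3.62² ≈ 9.518 (4× faster decay)
  n=3: λ₃ = 28.4337π²/3.62² ≈ 21.415 (9× faster decay)
As t → ∞, higher modes decay exponentially faster. The n=1 mode dominates: θ ~ c₁ sin(πx/3.62) e^{-λ₁t}.
Decay rate: λ₁ = 3.1593π²/3.62² ≈ 2.379.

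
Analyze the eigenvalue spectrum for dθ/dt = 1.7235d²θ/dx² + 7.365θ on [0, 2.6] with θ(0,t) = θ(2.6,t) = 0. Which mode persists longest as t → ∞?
Eigenvalues: λₙ = 1.7235n²π²/2.6² - 7.365.
First three modes:
  n=1: λ₁ = 1.7235π²/2.6² - 7.365 ≈ -4.849
  n=2: λ₂ = 6.894π²/2.6² - 7.365 ≈ 2.7
  n=3: λ₃ = 15.5115π²/2.6² - 7.365 ≈ 15.282
Since 1.7235π²/2.6² ≈ 2.516 < 7.365, λ₁ < 0.
The n=1 mode grows fastest (−λₙ is largest for n=1) → dominates.
Asymptotic: θ ~ c₁ sin(πx/2.6) e^{4.849t} (exponential growth at rate −λ₁ ≈ 4.849).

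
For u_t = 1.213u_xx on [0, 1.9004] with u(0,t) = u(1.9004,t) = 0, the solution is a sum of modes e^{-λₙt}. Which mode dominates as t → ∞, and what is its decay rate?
Eigenvalues: λₙ = 1.213n²π²/1.9004².
First three modes:
  n=1: λ₁ = 1.213π²/1.9004² ≈ 3.315
  n=2: λ₂ = 4.852π²/1.9004² ≈ 13.26 (4× faster decay)
  n=3: λ₃ = 10.917π²/1.9004² ≈ 29.834 (9× faster decay)
As t → ∞, higher modes decay exponentially faster. The n=1 mode dominates: u ~ c₁ sin(πx/1.9004) e^{-λ₁t}.
Decay rate: λ₁ = 1.213π²/1.9004² ≈ 3.315.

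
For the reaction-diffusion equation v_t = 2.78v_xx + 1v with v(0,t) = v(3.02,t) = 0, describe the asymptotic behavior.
v → 0. Diffusion dominates reaction (r=1 < κπ²/L²≈3.01); solution decays.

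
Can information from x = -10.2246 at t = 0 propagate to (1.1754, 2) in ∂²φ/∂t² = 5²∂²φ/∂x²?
No. The domain of dependence is [-8.8246, 11.1754], and -10.2246 is outside this interval.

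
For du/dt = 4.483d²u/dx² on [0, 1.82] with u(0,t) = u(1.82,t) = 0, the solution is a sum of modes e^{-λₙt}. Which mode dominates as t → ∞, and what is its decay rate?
Eigenvalues: λₙ = 4.483n²π²/1.82².
First three modes:
  n=1: λ₁ = 4.483π²/1.82² ≈ 13.358
  n=2: λ₂ = 17.932π²/1.82² ≈ 53.43 (4× faster decay)
  n=3: λ₃ = 40.347π²/1.82² ≈ 120.218 (9× faster decay)
As t → ∞, higher modes decay exponentially faster. The n=1 mode dominates: u ~ c₁ sin(πx/1.82) e^{-λ₁t}.
Decay rate: λ₁ = 4.483π²/1.82² ≈ 13.358.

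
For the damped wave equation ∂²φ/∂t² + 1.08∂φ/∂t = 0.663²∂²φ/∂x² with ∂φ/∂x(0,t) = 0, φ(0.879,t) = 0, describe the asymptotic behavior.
φ → 0. Damping (γ=1.08) dissipates energy; oscillations decay exponentially.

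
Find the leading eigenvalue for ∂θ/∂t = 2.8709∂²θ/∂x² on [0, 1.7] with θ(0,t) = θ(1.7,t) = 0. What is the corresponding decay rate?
Eigenvalues: λₙ = 2.8709n²π²/1.7².
First three modes:
  n=1: λ₁ = 2.8709π²/1.7² ≈ 9.804
  n=2: λ₂ = 11.4836π²/1.7² ≈ 39.218 (4× faster decay)
  n=3: λ₃ = 25.8381π²/1.7² ≈ 88.239 (9× faster decay)
As t → ∞, higher modes decay exponentially faster. The n=1 mode dominates: θ ~ c₁ sin(πx/1.7) e^{-λ₁t}.
Decay rate: λ₁ = 2.8709π²/1.7² ≈ 9.804.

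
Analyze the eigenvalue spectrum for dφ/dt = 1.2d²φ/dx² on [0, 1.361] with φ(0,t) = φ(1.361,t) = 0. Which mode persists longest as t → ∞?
Eigenvalues: λₙ = 1.2n²π²/1.361².
First three modes:
  n=1: λ₁ = 1.2π²/1.361² ≈ 6.394
  n=2: λ₂ = 4.8π²/1.361² ≈ 25.576 (4× faster decay)
  n=3: λ₃ = 10.8π²/1.361² ≈ 57.545 (9× faster decay)
As t → ∞, higher modes decay exponentially faster. The n=1 mode dominates: φ ~ c₁ sin(πx/1.361) e^{-λ₁t}.
Decay rate: λ₁ = 1.2π²/1.361² ≈ 6.394.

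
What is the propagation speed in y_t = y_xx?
Infinite. The heat equation is parabolic, not hyperbolic, so disturbances propagate instantly.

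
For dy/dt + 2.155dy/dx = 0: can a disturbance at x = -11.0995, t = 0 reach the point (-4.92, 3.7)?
No. Only data at x = -12.8935 affects (-4.92, 3.7). Advection has one-way propagation along characteristics.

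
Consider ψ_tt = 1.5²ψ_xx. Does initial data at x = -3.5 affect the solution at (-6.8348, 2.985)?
Yes. The domain of dependence is [-11.3123, -2.3573], and -3.5 ∈ [-11.3123, -2.3573].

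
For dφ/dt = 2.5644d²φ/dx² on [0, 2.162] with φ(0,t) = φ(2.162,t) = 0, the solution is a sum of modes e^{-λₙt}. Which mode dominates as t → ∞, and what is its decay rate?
Eigenvalues: λₙ = 2.5644n²π²/2.162².
First three modes:
  n=1: λ₁ = 2.5644π²/2.162² ≈ 5.415
  n=2: λ₂ = 10.2576π²/2.162² ≈ 21.659 (4× faster decay)
  n=3: λ₃ = 23.0796π²/2.162² ≈ 48.732 (9× faster decay)
As t → ∞, higher modes decay exponentially faster. The n=1 mode dominates: φ ~ c₁ sin(πx/2.162) e^{-λ₁t}.
Decay rate: λ₁ = 2.5644π²/2.162² ≈ 5.415.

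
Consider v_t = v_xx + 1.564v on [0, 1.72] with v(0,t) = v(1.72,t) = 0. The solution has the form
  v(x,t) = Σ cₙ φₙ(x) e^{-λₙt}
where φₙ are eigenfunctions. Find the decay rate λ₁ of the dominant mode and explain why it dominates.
Eigenvalues: λₙ = n²π²/1.72² - 1.564.
First three modes:
  n=1: λ₁ = π²/1.72² - 1.564 ≈ 1.772
  n=2: λ₂ = 4π²/1.72² - 1.564 ≈ 11.781
  n=3: λ₃ = 9π²/1.72² - 1.564 ≈ 28.461
Since π²/1.72² ≈ 3.336 > 1.564, all λₙ > 0.
The n=1 mode decays slowest → dominates as t → ∞.
Asymptotic: v ~ c₁ sin(πx/1.72) e^{-λ₁t} with decay rate λ₁ ≈ 1.772.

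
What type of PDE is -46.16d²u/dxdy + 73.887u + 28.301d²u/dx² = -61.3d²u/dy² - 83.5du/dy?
Rewriting in standard form: 28.301d²u/dx² - 46.16d²u/dxdy + 61.3d²u/dy² + 83.5du/dy + 73.887u = 0. With A = 28.301, B = -46.16, C = 61.3, the discriminant is -4808.6596. This is an elliptic PDE.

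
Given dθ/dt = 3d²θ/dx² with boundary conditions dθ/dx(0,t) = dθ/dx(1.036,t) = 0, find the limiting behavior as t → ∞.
θ → constant (steady state). Heat is conserved (no flux at boundaries); solution approaches the spatial average.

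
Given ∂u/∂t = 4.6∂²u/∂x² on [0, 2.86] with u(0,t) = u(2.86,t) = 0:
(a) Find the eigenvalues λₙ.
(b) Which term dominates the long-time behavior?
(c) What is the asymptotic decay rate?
Eigenvalues: λₙ = 4.6n²π²/2.86².
First three modes:
  n=1: λ₁ = 4.6π²/2.86² ≈ 5.55
  n=2: λ₂ = 18.4π²/2.86² ≈ 22.202 (4× faster decay)
  n=3: λ₃ = 41.4π²/2.86² ≈ 49.954 (9× faster decay)
As t → ∞, higher modes decay exponentially faster. The n=1 mode dominates: u ~ c₁ sin(πx/2.86) e^{-λ₁t}.
Decay rate: λ₁ = 4.6π²/2.86² ≈ 5.55.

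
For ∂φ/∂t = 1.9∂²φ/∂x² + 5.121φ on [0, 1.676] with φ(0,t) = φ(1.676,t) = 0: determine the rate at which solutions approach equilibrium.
Eigenvalues: λₙ = 1.9n²π²/1.676² - 5.121.
First three modes:
  n=1: λ₁ = 1.9π²/1.676² - 5.121 ≈ 1.555
  n=2: λ₂ = 7.6π²/1.676² - 5.121 ≈ 21.582
  n=3: λ₃ = 17.1π²/1.676² - 5.121 ≈ 54.961
Since 1.9π²/1.676² ≈ 6.676 > 5.121, all λₙ > 0.
The n=1 mode decays slowest → dominates as t → ∞.
Asymptotic: φ ~ c₁ sin(πx/1.676) e^{-λ₁t} with decay rate λ₁ ≈ 1.555.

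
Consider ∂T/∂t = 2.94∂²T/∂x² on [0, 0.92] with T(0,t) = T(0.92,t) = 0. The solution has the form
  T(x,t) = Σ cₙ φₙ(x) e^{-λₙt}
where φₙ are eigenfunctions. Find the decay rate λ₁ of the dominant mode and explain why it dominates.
Eigenvalues: λₙ = 2.94n²π²/0.92².
First three modes:
  n=1: λ₁ = 2.94π²/0.92² ≈ 34.282
  n=2: λ₂ = 11.76π²/0.92² ≈ 137.13 (4× faster decay)
  n=3: λ₃ = 26.46π²/0.92² ≈ 308.542 (9× faster decay)
As t → ∞, higher modes decay exponentially faster. The n=1 mode dominates: T ~ c₁ sin(πx/0.92) e^{-λ₁t}.
Decay rate: λ₁ = 2.94π²/0.92² ≈ 34.282.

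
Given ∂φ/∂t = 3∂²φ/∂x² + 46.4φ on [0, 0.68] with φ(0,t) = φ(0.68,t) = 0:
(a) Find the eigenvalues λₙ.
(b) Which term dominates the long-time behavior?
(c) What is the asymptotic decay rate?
Eigenvalues: λₙ = 3n²π²/0.68² - 46.4.
First three modes:
  n=1: λ₁ = 3π²/0.68² - 46.4 ≈ 17.633
  n=2: λ₂ = 12π²/0.68² - 46.4 ≈ 209.732
  n=3: λ₃ = 27π²/0.68² - 46.4 ≈ 529.896
Since 3π²/0.68² ≈ 64.033 > 46.4, all λₙ > 0.
The n=1 mode decays slowest → dominates as t → ∞.
Asymptotic: φ ~ c₁ sin(πx/0.68) e^{-λ₁t} with decay rate λ₁ ≈ 17.633.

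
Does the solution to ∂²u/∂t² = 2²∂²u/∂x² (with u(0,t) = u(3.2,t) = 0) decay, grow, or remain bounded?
u oscillates (no decay). Energy is conserved; the solution oscillates indefinitely as standing waves.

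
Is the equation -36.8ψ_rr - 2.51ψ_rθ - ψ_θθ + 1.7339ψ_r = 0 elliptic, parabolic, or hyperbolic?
Computing B² - 4AC with A = -36.8, B = -2.51, C = -1: discriminant = -140.8999 (negative). Answer: elliptic.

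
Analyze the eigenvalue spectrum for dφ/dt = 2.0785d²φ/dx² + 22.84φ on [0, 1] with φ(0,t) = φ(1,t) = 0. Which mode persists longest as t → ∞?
Eigenvalues: λₙ = 2.0785n²π²/1² - 22.84.
First three modes:
  n=1: λ₁ = 2.0785π² - 22.84 ≈ -2.326
  n=2: λ₂ = 8.314π² - 22.84 ≈ 59.216
  n=3: λ₃ = 18.7065π² - 22.84 ≈ 161.786
Since 2.0785π² ≈ 20.514 < 22.84, λ₁ < 0.
The n=1 mode grows fastest (−λₙ is largest for n=1) → dominates.
Asymptotic: φ ~ c₁ sin(πx/1) e^{2.326t} (exponential growth at rate −λ₁ ≈ 2.326).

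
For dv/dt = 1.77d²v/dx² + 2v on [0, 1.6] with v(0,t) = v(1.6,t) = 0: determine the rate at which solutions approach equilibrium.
Eigenvalues: λₙ = 1.77n²π²/1.6² - 2.
First three modes:
  n=1: λ₁ = 1.77π²/1.6² - 2 ≈ 4.824
  n=2: λ₂ = 7.08π²/1.6² - 2 ≈ 25.296
  n=3: λ₃ = 15.93π²/1.6² - 2 ≈ 59.415
Since 1.77π²/1.6² ≈ 6.824 > 2, all λₙ > 0.
The n=1 mode decays slowest → dominates as t → ∞.
Asymptotic: v ~ c₁ sin(πx/1.6) e^{-λ₁t} with decay rate λ₁ ≈ 4.824.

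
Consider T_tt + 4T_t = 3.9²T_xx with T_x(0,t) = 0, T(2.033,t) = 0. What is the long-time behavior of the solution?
As t → ∞, T → 0. Damping (γ=4) dissipates energy; oscillations decay exponentially.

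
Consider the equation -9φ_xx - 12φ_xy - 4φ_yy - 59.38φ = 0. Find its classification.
Parabolic. (A = -9, B = -12, C = -4 gives B² - 4AC = 0.)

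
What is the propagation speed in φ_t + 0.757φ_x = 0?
Speed = 0.757. Information travels along x - 0.757t = const (rightward).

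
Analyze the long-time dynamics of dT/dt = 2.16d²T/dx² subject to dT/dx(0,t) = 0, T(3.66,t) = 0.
Long-time behavior: T → 0. Heat escapes through the Dirichlet boundary.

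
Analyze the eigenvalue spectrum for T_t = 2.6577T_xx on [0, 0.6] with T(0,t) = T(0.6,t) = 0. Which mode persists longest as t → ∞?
Eigenvalues: λₙ = 2.6577n²π²/0.6².
First three modes:
  n=1: λ₁ = 2.6577π²/0.6² ≈ 72.862
  n=2: λ₂ = 10.6308π²/0.6² ≈ 291.449 (4× faster decay)
  n=3: λ₃ = 23.9193π²/0.6² ≈ 655.761 (9× faster decay)
As t → ∞, higher modes decay exponentially faster. The n=1 mode dominates: T ~ c₁ sin(πx/0.6) e^{-λ₁t}.
Decay rate: λ₁ = 2.6577π²/0.6² ≈ 72.862.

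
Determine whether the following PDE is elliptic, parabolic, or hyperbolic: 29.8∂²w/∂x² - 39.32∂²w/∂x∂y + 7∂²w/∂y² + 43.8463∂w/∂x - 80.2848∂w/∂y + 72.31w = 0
Coefficients: A = 29.8, B = -39.32, C = 7. B² - 4AC = 711.6624, which is positive, so the equation is hyperbolic.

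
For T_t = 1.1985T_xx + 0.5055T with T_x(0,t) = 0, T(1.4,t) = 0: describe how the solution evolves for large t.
T → 0. Diffusion dominates reaction (r=0.5055 < κπ²/(4L²)≈1.51); solution decays.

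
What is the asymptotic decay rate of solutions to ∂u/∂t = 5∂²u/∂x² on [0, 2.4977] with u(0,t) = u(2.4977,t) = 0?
Eigenvalues: λₙ = 5n²π²/2.4977².
First three modes:
  n=1: λ₁ = 5π²/2.4977² ≈ 7.91
  n=2: λ₂ = 20π²/2.4977² ≈ 31.641 (4× faster decay)
  n=3: λ₃ = 45π²/2.4977² ≈ 71.192 (9× faster decay)
As t → ∞, higher modes decay exponentially faster. The n=1 mode dominates: u ~ c₁ sin(πx/2.4977) e^{-λ₁t}.
Decay rate: λ₁ = 5π²/2.4977² ≈ 7.91.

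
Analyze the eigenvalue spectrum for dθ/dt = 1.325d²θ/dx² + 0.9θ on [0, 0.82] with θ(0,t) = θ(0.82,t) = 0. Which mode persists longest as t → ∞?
Eigenvalues: λₙ = 1.325n²π²/0.82² - 0.9.
First three modes:
  n=1: λ₁ = 1.325π²/0.82² - 0.9 ≈ 18.549
  n=2: λ₂ = 5.3π²/0.82² - 0.9 ≈ 76.894
  n=3: λ₃ = 11.925π²/0.82² - 0.9 ≈ 174.137
Since 1.325π²/0.82² ≈ 19.449 > 0.9, all λₙ > 0.
The n=1 mode decays slowest → dominates as t → ∞.
Asymptotic: θ ~ c₁ sin(πx/0.82) e^{-λ₁t} with decay rate λ₁ ≈ 18.549.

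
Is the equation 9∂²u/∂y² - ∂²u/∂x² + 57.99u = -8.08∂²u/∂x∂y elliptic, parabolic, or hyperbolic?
Rewriting in standard form: -∂²u/∂x² + 8.08∂²u/∂x∂y + 9∂²u/∂y² + 57.99u = 0. Computing B² - 4AC with A = -1, B = 8.08, C = 9: discriminant = 101.2864 (positive). Answer: hyperbolic.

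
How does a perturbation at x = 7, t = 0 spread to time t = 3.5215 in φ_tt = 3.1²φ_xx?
Domain of influence: [-3.91665, 17.91665]. Data at x = 7 spreads outward at speed 3.1.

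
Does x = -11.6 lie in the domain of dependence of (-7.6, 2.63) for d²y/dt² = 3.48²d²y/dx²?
Yes. The domain of dependence is [-16.7524, 1.5524], and -11.6 ∈ [-16.7524, 1.5524].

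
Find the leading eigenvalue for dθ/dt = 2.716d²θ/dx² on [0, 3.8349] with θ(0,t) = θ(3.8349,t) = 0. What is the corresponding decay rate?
Eigenvalues: λₙ = 2.716n²π²/3.8349².
First three modes:
  n=1: λ₁ = 2.716π²/3.8349² ≈ 1.823
  n=2: λ₂ = 10.864π²/3.8349² ≈ 7.291 (4× faster decay)
  n=3: λ₃ = 24.444π²/3.8349² ≈ 16.405 (9× faster decay)
As t → ∞, higher modes decay exponentially faster. The n=1 mode dominates: θ ~ c₁ sin(πx/3.8349) e^{-λ₁t}.
Decay rate: λ₁ = 2.716π²/3.8349² ≈ 1.823.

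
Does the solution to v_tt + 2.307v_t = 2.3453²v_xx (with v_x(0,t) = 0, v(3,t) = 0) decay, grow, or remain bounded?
v → 0. Damping (γ=2.307) dissipates energy; oscillations decay exponentially.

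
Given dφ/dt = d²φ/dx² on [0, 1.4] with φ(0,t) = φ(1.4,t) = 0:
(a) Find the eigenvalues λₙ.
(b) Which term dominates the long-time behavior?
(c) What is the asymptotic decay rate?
Eigenvalues: λₙ = n²π²/1.4².
First three modes:
  n=1: λ₁ = π²/1.4² ≈ 5.036
  n=2: λ₂ = 4π²/1.4² ≈ 20.142 (4× faster decay)
  n=3: λ₃ = 9π²/1.4² ≈ 45.32 (9× faster decay)
As t → ∞, higher modes decay exponentially faster. The n=1 mode dominates: φ ~ c₁ sin(πx/1.4) e^{-λ₁t}.
Decay rate: λ₁ = π²/1.4² ≈ 5.036.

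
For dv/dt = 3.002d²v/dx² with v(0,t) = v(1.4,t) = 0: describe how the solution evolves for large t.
v → 0. Heat diffuses out through both boundaries.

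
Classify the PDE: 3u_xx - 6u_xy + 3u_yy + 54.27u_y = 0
A = 3, B = -6, C = 3. Discriminant B² - 4AC = 0. Since 0 = 0, parabolic.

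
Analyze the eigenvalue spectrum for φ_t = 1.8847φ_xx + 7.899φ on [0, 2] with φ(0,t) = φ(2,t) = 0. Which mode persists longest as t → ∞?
Eigenvalues: λₙ = 1.8847n²π²/2² - 7.899.
First three modes:
  n=1: λ₁ = 1.8847π²/2² - 7.899 ≈ -3.249
  n=2: λ₂ = 7.5388π²/2² - 7.899 ≈ 10.702
  n=3: λ₃ = 16.9623π²/2² - 7.899 ≈ 33.954
Since 1.8847π²/2² ≈ 4.65 < 7.899, λ₁ < 0.
The n=1 mode grows fastest (−λₙ is largest for n=1) → dominates.
Asymptotic: φ ~ c₁ sin(πx/2) e^{3.249t} (exponential growth at rate −λ₁ ≈ 3.249).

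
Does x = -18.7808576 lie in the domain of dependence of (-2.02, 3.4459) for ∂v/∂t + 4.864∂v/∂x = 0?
Yes. The characteristic through (-2.02, 3.4459) passes through x = -18.7808576.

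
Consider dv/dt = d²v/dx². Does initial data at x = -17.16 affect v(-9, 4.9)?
Yes, for any finite x. The heat equation has infinite propagation speed, so all initial data affects all points at any t > 0.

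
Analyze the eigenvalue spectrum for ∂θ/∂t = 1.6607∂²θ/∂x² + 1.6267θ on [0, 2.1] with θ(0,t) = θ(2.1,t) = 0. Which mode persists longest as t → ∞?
Eigenvalues: λₙ = 1.6607n²π²/2.1² - 1.6267.
First three modes:
  n=1: λ₁ = 1.6607π²/2.1² - 1.6267 ≈ 2.09
  n=2: λ₂ = 6.6428π²/2.1² - 1.6267 ≈ 13.24
  n=3: λ₃ = 14.9463π²/2.1² - 1.6267 ≈ 31.823
Since 1.6607π²/2.1² ≈ 3.717 > 1.6267, all λₙ > 0.
The n=1 mode decays slowest → dominates as t → ∞.
Asymptotic: θ ~ c₁ sin(πx/2.1) e^{-λ₁t} with decay rate λ₁ ≈ 2.09.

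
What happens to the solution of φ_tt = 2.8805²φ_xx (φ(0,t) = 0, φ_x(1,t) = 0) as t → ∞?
φ oscillates (no decay). Energy is conserved; the solution oscillates indefinitely as standing waves.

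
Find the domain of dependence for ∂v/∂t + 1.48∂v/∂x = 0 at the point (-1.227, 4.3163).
A single point: x = -7.615124. The characteristic through (-1.227, 4.3163) is x - 1.48t = const, so x = -1.227 - 1.48·4.3163 = -7.615124.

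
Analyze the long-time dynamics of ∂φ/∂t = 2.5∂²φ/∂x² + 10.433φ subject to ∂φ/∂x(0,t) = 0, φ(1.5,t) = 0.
Long-time behavior: φ grows unboundedly. Reaction dominates diffusion (r=10.433 > κπ²/(4L²)≈2.74); solution grows exponentially.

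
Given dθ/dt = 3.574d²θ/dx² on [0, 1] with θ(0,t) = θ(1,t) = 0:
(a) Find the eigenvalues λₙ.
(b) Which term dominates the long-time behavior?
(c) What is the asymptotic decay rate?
Eigenvalues: λₙ = 3.574n²π².
First three modes:
  n=1: λ₁ = 3.574π² ≈ 35.274
  n=2: λ₂ = 14.296π² ≈ 141.096 (4× faster decay)
  n=3: λ₃ = 32.166π² ≈ 317.466 (9× faster decay)
As t → ∞, higher modes decay exponentially faster. The n=1 mode dominates: θ ~ c₁ sin(πx) e^{-λ₁t}.
Decay rate: λ₁ = 3.574π² ≈ 35.274.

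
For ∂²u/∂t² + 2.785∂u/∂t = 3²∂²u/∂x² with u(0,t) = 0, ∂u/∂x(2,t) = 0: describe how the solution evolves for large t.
u → 0. Damping (γ=2.785) dissipates energy; oscillations decay exponentially.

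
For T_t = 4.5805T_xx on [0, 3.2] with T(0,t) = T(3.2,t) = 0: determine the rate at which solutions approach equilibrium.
Eigenvalues: λₙ = 4.5805n²π²/3.2².
First three modes:
  n=1: λ₁ = 4.5805π²/3.2² ≈ 4.415
  n=2: λ₂ = 18.322π²/3.2² ≈ 17.659 (4× faster decay)
  n=3: λ₃ = 41.2245π²/3.2² ≈ 39.733 (9× faster decay)
As t → ∞, higher modes decay exponentially faster. The n=1 mode dominates: T ~ c₁ sin(πx/3.2) e^{-λ₁t}.
Decay rate: λ₁ = 4.5805π²/3.2² ≈ 4.415.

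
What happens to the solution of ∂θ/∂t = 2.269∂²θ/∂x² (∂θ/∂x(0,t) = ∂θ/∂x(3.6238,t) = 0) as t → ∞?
θ → constant (steady state). Heat is conserved (no flux at boundaries); solution approaches the spatial average.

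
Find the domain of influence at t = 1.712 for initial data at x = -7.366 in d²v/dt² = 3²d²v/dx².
Domain of influence: [-12.502, -2.23]. Data at x = -7.366 spreads outward at speed 3.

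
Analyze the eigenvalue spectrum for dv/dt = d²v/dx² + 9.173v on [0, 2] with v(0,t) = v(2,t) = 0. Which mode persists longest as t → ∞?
Eigenvalues: λₙ = n²π²/2² - 9.173.
First three modes:
  n=1: λ₁ = π²/2² - 9.173 ≈ -6.706
  n=2: λ₂ = 4π²/2² - 9.173 ≈ 0.697
  n=3: λ₃ = 9π²/2² - 9.173 ≈ 13.034
Since π²/2² ≈ 2.467 < 9.173, λ₁ < 0.
The n=1 mode grows fastest (−λₙ is largest for n=1) → dominates.
Asymptotic: v ~ c₁ sin(πx/2) e^{6.706t} (exponential growth at rate −λ₁ ≈ 6.706).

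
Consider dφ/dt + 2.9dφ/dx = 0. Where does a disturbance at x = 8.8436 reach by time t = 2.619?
At x = 16.4387. The characteristic carries data from (8.8436, 0) to (16.4387, 2.619).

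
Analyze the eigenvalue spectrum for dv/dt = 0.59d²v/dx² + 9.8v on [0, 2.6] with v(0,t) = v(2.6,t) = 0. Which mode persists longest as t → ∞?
Eigenvalues: λₙ = 0.59n²π²/2.6² - 9.8.
First three modes:
  n=1: λ₁ = 0.59π²/2.6² - 9.8 ≈ -8.939
  n=2: λ₂ = 2.36π²/2.6² - 9.8 ≈ -6.354
  n=3: λ₃ = 5.31π²/2.6² - 9.8 ≈ -2.047
Since 0.59π²/2.6² ≈ 0.861 < 9.8, λ₁ < 0.
The n=1 mode grows fastest (−λₙ is largest for n=1) → dominates.
Asymptotic: v ~ c₁ sin(πx/2.6) e^{8.939t} (exponential growth at rate −λ₁ ≈ 8.939).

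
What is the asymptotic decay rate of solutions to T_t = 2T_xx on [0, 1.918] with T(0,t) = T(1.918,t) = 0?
Eigenvalues: λₙ = 2n²π²/1.918².
First three modes:
  n=1: λ₁ = 2π²/1.918² ≈ 5.366
  n=2: λ₂ = 8π²/1.918² ≈ 21.463 (4× faster decay)
  n=3: λ₃ = 18π²/1.918² ≈ 48.292 (9× faster decay)
As t → ∞, higher modes decay exponentially faster. The n=1 mode dominates: T ~ c₁ sin(πx/1.918) e^{-λ₁t}.
Decay rate: λ₁ = 2π²/1.918² ≈ 5.366.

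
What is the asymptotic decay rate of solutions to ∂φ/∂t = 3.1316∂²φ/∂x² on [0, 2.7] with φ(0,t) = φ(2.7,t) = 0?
Eigenvalues: λₙ = 3.1316n²π²/2.7².
First three modes:
  n=1: λ₁ = 3.1316π²/2.7² ≈ 4.24
  n=2: λ₂ = 12.5264π²/2.7² ≈ 16.959 (4× faster decay)
  n=3: λ₃ = 28.1844π²/2.7² ≈ 38.158 (9× faster decay)
As t → ∞, higher modes decay exponentially faster. The n=1 mode dominates: φ ~ c₁ sin(πx/2.7) e^{-λ₁t}.
Decay rate: λ₁ = 3.1316π²/2.7² ≈ 4.24.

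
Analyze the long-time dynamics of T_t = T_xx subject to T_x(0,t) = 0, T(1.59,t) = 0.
Long-time behavior: T → 0. Heat escapes through the Dirichlet boundary.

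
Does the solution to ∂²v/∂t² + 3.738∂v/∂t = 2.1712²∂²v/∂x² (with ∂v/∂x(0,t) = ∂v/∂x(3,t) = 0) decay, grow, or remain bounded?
v → constant (steady state). Damping (γ=3.738) dissipates the nonconstant modes; with Neumann BCs the spatial average obeys M''+γM'=0 and tends to a finite limit.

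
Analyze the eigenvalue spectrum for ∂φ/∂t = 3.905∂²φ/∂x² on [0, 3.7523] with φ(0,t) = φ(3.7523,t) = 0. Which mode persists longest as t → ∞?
Eigenvalues: λₙ = 3.905n²π²/3.7523².
First three modes:
  n=1: λ₁ = 3.905π²/3.7523² ≈ 2.737
  n=2: λ₂ = 15.62π²/3.7523² ≈ 10.949 (4× faster decay)
  n=3: λ₃ = 35.145π²/3.7523² ≈ 24.636 (9× faster decay)
As t → ∞, higher modes decay exponentially faster. The n=1 mode dominates: φ ~ c₁ sin(πx/3.7523) e^{-λ₁t}.
Decay rate: λ₁ = 3.905π²/3.7523² ≈ 2.737.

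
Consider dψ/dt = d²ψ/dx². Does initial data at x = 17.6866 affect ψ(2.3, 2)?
Yes, for any finite x. The heat equation has infinite propagation speed, so all initial data affects all points at any t > 0.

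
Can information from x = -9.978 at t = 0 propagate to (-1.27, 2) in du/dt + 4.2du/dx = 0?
No. Only data at x = -9.67 affects (-1.27, 2). Advection has one-way propagation along characteristics.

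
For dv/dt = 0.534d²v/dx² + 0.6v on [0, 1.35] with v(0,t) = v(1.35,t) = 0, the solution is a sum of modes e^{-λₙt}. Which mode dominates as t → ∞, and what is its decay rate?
Eigenvalues: λₙ = 0.534n²π²/1.35² - 0.6.
First three modes:
  n=1: λ₁ = 0.534π²/1.35² - 0.6 ≈ 2.292
  n=2: λ₂ = 2.136π²/1.35² - 0.6 ≈ 10.967
  n=3: λ₃ = 4.806π²/1.35² - 0.6 ≈ 25.427
Since 0.534π²/1.35² ≈ 2.892 > 0.6, all λₙ > 0.
The n=1 mode decays slowest → dominates as t → ∞.
Asymptotic: v ~ c₁ sin(πx/1.35) e^{-λ₁t} with decay rate λ₁ ≈ 2.292.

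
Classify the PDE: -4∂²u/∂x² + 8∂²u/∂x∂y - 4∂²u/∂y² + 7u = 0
A = -4, B = 8, C = -4. Discriminant B² - 4AC = 0. Since 0 = 0, parabolic.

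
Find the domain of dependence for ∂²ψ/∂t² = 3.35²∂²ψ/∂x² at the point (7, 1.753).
Domain of dependence: [1.12745, 12.87255]. Signals travel at speed 3.35, so data within |x - 7| ≤ 3.35·1.753 = 5.87255 can reach the point.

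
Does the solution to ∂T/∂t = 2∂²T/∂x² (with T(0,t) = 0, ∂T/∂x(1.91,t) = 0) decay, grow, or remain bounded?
T → 0. Heat escapes through the Dirichlet boundary.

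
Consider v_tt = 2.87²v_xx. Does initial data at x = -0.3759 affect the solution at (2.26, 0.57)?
No. The domain of dependence is [0.6241, 3.8959], and -0.3759 is outside this interval.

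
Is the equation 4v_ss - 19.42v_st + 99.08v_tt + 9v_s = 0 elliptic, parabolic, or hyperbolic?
Computing B² - 4AC with A = 4, B = -19.42, C = 99.08: discriminant = -1208.1436 (negative). Answer: elliptic.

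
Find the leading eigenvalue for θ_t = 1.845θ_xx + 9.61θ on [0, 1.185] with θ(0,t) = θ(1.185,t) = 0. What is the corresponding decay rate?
Eigenvalues: λₙ = 1.845n²π²/1.185² - 9.61.
First three modes:
  n=1: λ₁ = 1.845π²/1.185² - 9.61 ≈ 3.358
  n=2: λ₂ = 7.38π²/1.185² - 9.61 ≈ 42.26
  n=3: λ₃ = 16.605π²/1.185² - 9.61 ≈ 107.098
Since 1.845π²/1.185² ≈ 12.968 > 9.61, all λₙ > 0.
The n=1 mode decays slowest → dominates as t → ∞.
Asymptotic: θ ~ c₁ sin(πx/1.185) e^{-λ₁t} with decay rate λ₁ ≈ 3.358.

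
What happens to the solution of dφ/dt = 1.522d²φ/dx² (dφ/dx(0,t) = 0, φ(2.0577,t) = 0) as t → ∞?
φ → 0. Heat escapes through the Dirichlet boundary.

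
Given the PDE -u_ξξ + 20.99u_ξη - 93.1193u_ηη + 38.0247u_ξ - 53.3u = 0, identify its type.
The second-order coefficients are A = -1, B = 20.99, C = -93.1193. Since B² - 4AC = 68.1029 > 0, this is a hyperbolic PDE.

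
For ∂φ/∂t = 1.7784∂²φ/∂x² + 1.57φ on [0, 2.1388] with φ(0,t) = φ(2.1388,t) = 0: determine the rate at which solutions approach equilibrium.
Eigenvalues: λₙ = 1.7784n²π²/2.1388² - 1.57.
First three modes:
  n=1: λ₁ = 1.7784π²/2.1388² - 1.57 ≈ 2.267
  n=2: λ₂ = 7.1136π²/2.1388² - 1.57 ≈ 13.778
  n=3: λ₃ = 16.0056π²/2.1388² - 1.57 ≈ 32.963
Since 1.7784π²/2.1388² ≈ 3.837 > 1.57, all λₙ > 0.
The n=1 mode decays slowest → dominates as t → ∞.
Asymptotic: φ ~ c₁ sin(πx/2.1388) e^{-λ₁t} with decay rate λ₁ ≈ 2.267.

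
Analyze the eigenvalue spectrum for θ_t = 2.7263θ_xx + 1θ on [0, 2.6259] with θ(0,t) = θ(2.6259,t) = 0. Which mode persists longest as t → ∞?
Eigenvalues: λₙ = 2.7263n²π²/2.6259² - 1.
First three modes:
  n=1: λ₁ = 2.7263π²/2.6259² - 1 ≈ 2.902
  n=2: λ₂ = 10.9052π²/2.6259² - 1 ≈ 14.609
  n=3: λ₃ = 24.5367π²/2.6259² - 1 ≈ 34.12
Since 2.7263π²/2.6259² ≈ 3.902 > 1, all λₙ > 0.
The n=1 mode decays slowest → dominates as t → ∞.
Asymptotic: θ ~ c₁ sin(πx/2.6259) e^{-λ₁t} with decay rate λ₁ ≈ 2.902.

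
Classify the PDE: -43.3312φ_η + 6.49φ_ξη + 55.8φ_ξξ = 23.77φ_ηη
Rewriting in standard form: 55.8φ_ξξ + 6.49φ_ξη - 23.77φ_ηη - 43.3312φ_η = 0. A = 55.8, B = 6.49, C = -23.77. Discriminant B² - 4AC = 5347.5841. Since 5347.5841 > 0, hyperbolic.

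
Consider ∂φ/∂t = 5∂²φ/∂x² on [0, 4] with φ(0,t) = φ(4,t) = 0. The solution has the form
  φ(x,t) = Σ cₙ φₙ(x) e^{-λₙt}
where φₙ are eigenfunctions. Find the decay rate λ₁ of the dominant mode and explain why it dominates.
Eigenvalues: λₙ = 5n²π²/4².
First three modes:
  n=1: λ₁ = 5π²/4² ≈ 3.084
  n=2: λ₂ = 20π²/4² ≈ 12.337 (4× faster decay)
  n=3: λ₃ = 45π²/4² ≈ 27.758 (9× faster decay)
As t → ∞, higher modes decay exponentially faster. The n=1 mode dominates: φ ~ c₁ sin(πx/4) e^{-λ₁t}.
Decay rate: λ₁ = 5π²/4² ≈ 3.084.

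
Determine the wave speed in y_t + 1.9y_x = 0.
Speed = 1.9. Information travels along x - 1.9t = const (rightward).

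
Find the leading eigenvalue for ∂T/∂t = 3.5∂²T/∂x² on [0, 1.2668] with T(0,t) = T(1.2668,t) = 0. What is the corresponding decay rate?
Eigenvalues: λₙ = 3.5n²π²/1.2668².
First three modes:
  n=1: λ₁ = 3.5π²/1.2668² ≈ 21.525
  n=2: λ₂ = 14π²/1.2668² ≈ 86.102 (4× faster decay)
  n=3: λ₃ = 31.5π²/1.2668² ≈ 193.729 (9× faster decay)
As t → ∞, higher modes decay exponentially faster. The n=1 mode dominates: T ~ c₁ sin(πx/1.2668) e^{-λ₁t}.
Decay rate: λ₁ = 3.5π²/1.2668² ≈ 21.525.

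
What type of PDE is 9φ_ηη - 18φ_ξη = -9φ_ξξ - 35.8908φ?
Rewriting in standard form: 9φ_ξξ - 18φ_ξη + 9φ_ηη + 35.8908φ = 0. With A = 9, B = -18, C = 9, the discriminant is 0. This is a parabolic PDE.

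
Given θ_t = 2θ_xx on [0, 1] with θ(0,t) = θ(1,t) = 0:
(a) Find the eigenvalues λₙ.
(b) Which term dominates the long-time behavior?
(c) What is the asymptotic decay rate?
Eigenvalues: λₙ = 2n²π².
First three modes:
  n=1: λ₁ = 2π² ≈ 19.739
  n=2: λ₂ = 8π² ≈ 78.957 (4× faster decay)
  n=3: λ₃ = 18π² ≈ 177.653 (9× faster decay)
As t → ∞, higher modes decay exponentially faster. The n=1 mode dominates: θ ~ c₁ sin(πx) e^{-λ₁t}.
Decay rate: λ₁ = 2π² ≈ 19.739.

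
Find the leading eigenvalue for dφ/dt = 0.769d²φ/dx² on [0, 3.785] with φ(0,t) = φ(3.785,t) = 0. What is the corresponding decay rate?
Eigenvalues: λₙ = 0.769n²π²/3.785².
First three modes:
  n=1: λ₁ = 0.769π²/3.785² ≈ 0.53
  n=2: λ₂ = 3.076π²/3.785² ≈ 2.119 (4× faster decay)
  n=3: λ₃ = 6.921π²/3.785² ≈ 4.768 (9× faster decay)
As t → ∞, higher modes decay exponentially faster. The n=1 mode dominates: φ ~ c₁ sin(πx/3.785) e^{-λ₁t}.
Decay rate: λ₁ = 0.769π²/3.785² ≈ 0.53.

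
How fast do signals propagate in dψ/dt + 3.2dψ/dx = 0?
Speed = 3.2. Information travels along x - 3.2t = const (rightward).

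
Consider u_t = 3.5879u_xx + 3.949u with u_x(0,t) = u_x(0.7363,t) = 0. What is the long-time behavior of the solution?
As t → ∞, u grows unboundedly. With Neumann BCs the constant mode has diffusion eigenvalue 0, so any r > 0 makes it grow like e^(3.949t); solution grows exponentially.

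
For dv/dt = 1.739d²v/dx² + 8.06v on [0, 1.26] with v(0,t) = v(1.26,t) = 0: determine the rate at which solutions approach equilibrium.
Eigenvalues: λₙ = 1.739n²π²/1.26² - 8.06.
First three modes:
  n=1: λ₁ = 1.739π²/1.26² - 8.06 ≈ 2.751
  n=2: λ₂ = 6.956π²/1.26² - 8.06 ≈ 35.183
  n=3: λ₃ = 15.651π²/1.26² - 8.06 ≈ 89.237
Since 1.739π²/1.26² ≈ 10.811 > 8.06, all λₙ > 0.
The n=1 mode decays slowest → dominates as t → ∞.
Asymptotic: v ~ c₁ sin(πx/1.26) e^{-λ₁t} with decay rate λ₁ ≈ 2.751.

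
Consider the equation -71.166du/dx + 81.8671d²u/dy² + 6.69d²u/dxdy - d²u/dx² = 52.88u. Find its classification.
Rewriting in standard form: -d²u/dx² + 6.69d²u/dxdy + 81.8671d²u/dy² - 71.166du/dx - 52.88u = 0. Hyperbolic. (A = -1, B = 6.69, C = 81.8671 gives B² - 4AC = 372.2245.)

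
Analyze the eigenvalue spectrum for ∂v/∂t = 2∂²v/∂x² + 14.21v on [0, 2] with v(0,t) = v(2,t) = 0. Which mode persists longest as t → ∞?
Eigenvalues: λₙ = 2n²π²/2² - 14.21.
First three modes:
  n=1: λ₁ = 2π²/2² - 14.21 ≈ -9.275
  n=2: λ₂ = 8π²/2² - 14.21 ≈ 5.529
  n=3: λ₃ = 18π²/2² - 14.21 ≈ 30.203
Since 2π²/2² ≈ 4.935 < 14.21, λ₁ < 0.
The n=1 mode grows fastest (−λₙ is largest for n=1) → dominates.
Asymptotic: v ~ c₁ sin(πx/2) e^{9.275t} (exponential growth at rate −λ₁ ≈ 9.275).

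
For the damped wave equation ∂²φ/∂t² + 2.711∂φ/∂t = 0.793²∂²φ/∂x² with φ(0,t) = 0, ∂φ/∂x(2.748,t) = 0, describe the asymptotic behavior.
φ → 0. Damping (γ=2.711) dissipates energy; oscillations decay exponentially.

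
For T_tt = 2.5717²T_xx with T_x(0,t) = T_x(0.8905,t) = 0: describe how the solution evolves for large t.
T oscillates about a mean that drifts linearly in t (generically unbounded; no decay). There is no damping, so the nonconstant modes persist as standing waves (energy conserved, no decay). But with Neumann conditions at both ends the constant mode has eigenvalue 0: the spatial mean M(t) of T satisfies M'' = 0, so M(t) = M(0) + M'(0)·t. Unless the initial velocity has zero mean (∫T_t(x,0)dx = 0), the solution grows linearly in t (unbounded, though not exponentially); if it does have zero mean, the solution stays bounded and simply oscillates.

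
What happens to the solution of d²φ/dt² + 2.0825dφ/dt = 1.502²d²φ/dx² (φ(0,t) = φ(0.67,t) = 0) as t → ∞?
φ → 0. Damping (γ=2.0825) dissipates energy; oscillations decay exponentially.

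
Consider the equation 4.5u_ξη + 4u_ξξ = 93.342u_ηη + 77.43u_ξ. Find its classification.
Rewriting in standard form: 4u_ξξ + 4.5u_ξη - 93.342u_ηη - 77.43u_ξ = 0. Hyperbolic. (A = 4, B = 4.5, C = -93.342 gives B² - 4AC = 1513.722.)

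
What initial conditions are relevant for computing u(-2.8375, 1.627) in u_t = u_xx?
The entire real line. The heat equation has infinite propagation speed: any initial disturbance instantly affects all points (though exponentially small far away).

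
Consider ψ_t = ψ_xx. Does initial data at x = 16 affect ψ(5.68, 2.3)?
Yes, for any finite x. The heat equation has infinite propagation speed, so all initial data affects all points at any t > 0.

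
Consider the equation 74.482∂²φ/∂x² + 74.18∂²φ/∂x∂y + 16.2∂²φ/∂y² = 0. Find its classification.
Hyperbolic. (A = 74.482, B = 74.18, C = 16.2 gives B² - 4AC = 676.2388.)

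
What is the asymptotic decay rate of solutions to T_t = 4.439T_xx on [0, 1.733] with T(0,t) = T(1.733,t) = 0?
Eigenvalues: λₙ = 4.439n²π²/1.733².
First three modes:
  n=1: λ₁ = 4.439π²/1.733² ≈ 14.588
  n=2: λ₂ = 17.756π²/1.733² ≈ 58.351 (4× faster decay)
  n=3: λ₃ = 39.951π²/1.733² ≈ 131.29 (9× faster decay)
As t → ∞, higher modes decay exponentially faster. The n=1 mode dominates: T ~ c₁ sin(πx/1.733) e^{-λ₁t}.
Decay rate: λ₁ = 4.439π²/1.733² ≈ 14.588.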